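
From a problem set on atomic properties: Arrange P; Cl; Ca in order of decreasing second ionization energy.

After 1 electron has been removed, what remains? P⁺ still has 4 valence electrons; Cl⁺ still has 6 valence electrons; Ca⁺ still has 1 valence electron.
All are still removing valence electrons, so compare the +1 ions as you would atoms: IE_2 generally rises across a period (higher Z_eff) and falls down a group (larger shell), subject to the usual subshell exceptions.
Valence configurations: P⁺ [Ne]3s²3p², Cl⁺ [Ne]3s²3p⁴, Ca⁺ [Ar]4s¹.
Approximate IE_2 values (kJ/mol): P 1907, Cl 2298, Ca 1145.
Putting it together, IE_2: Ca < P < Cl.

Cl > P > Ca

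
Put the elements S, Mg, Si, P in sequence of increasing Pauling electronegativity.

Mg is in period 3, group 2; Si is in period 3, group 14; P is in period 3, group 15; S is in period 3, group 16.
Electronegativity increases across a period and decreases down a group, tracking effective nuclear charge and atomic size.
All lie in period 3, so electronegativity increases left to right.
So from lowest to highest: Mg < Si < P < S.

Mg < Si < P < S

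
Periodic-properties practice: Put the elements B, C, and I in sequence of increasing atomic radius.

C, B, I

B is in period 2, group 13; C is in period 2, group 14; I is in period 5, group 17.
Radius decreases left→right (rising Z_eff, same n) and increases top→bottom (higher n).
Neither a single period nor a single group — weigh both effects.
B > C: both are in period 2; the period trend gives B the larger value.
I > B: period and group pull opposite ways; the down-group shift dominates (133 vs 85 pm).
Approximate values (pm): B 85, C 75, I 133.
So from smallest to largest: C < B < I.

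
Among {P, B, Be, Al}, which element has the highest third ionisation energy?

The third ionization energy removes an electron from the +2 ion. For each element: P²⁺ still has 3 valence electrons; B²⁺ still has 1 valence electron; Be²⁺ is the bare [He] core; Al²⁺ still has 1 valence electron.
Core electrons are held far more tightly than valence electrons, so Be tops the IE_3 order.
Valence configurations: P²⁺ [Ne]3s²3p¹, B²⁺ [He]2s¹, Al²⁺ [Ne]3s¹.
Approximate IE_3 values (kJ/mol): P 2914, B 3660, Be 14849, Al 2745.
Putting it together, IE_3: Al < P < B < Be.

Be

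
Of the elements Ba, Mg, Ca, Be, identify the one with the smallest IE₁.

Removing the outermost electron gets harder across a period and easier down a group.
All are in group 2, so first ionization energy increases up the group.
The smallest IE₁ among these belongs to Ba.

Ba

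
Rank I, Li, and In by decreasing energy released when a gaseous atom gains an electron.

I > Li > In

Li is in period 2, group 1; In is in period 5, group 13; I is in period 5, group 17.
Atoms with high Z_eff and room in the valence shell (especially the halogens) have the most exothermic electron affinities.
Neither a single period nor a single group — weigh both effects.
Li > In: the two effects oppose for this pair; the down-group effect wins (60 vs 29 kJ/mol).
I > Li: period and group pull opposite ways; the across-period shift dominates (295 vs 60 kJ/mol).
For reference (kJ/mol): Li 60, In 29, I 295.
So from highest to lowest: I > Li > In.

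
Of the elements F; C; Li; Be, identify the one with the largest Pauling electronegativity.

F

Li is in period 2, group 1; Be is in period 2, group 2; C is in period 2, group 14; F is in period 2, group 17.
Atoms toward the upper right of the periodic table pull bonding electrons most strongly.
All lie in period 2, so electronegativity increases left to right.
The largest Pauling electronegativity among these belongs to F.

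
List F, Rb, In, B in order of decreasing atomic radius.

Rb > In > B > F

B is in period 2, group 13; F is in period 2, group 17; Rb is in period 5, group 1; In is in period 5, group 13.
Atomic radius shrinks across a period as nuclear charge pulls the same shell inward, and grows down a group as new shells are added.
Neither a single period nor a single group — weigh both effects.
B > F: both are in period 2; the period trend gives B the larger value.
In > B: In sits below B in group 13, so the down-group effect alone puts In larger.
Rb > In: Rb lies to the left of In in period 5, so the across-period effect alone puts Rb larger.
Approximate values (pm): B 85, F 64, Rb 210, In 142.
So from largest to smallest: Rb > In > B > F.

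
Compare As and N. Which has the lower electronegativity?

As

Atoms toward the upper right of the periodic table pull bonding electrons most strongly.
All are in group 15, so electronegativity increases up the group.
So As has the lower electronegativity (As < N).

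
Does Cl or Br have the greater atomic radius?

Cl is in period 3, group 17; Br is in period 4, group 17.
Moving right in a period, electrons are added to the same shell under a stronger nuclear pull, so atoms get smaller; moving down, a new shell is opened and atoms get larger.
All are in group 17, so atomic radius increases down the group.
So Br has the greater atomic radius (Br > Cl).

Br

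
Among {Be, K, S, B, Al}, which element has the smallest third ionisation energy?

Al

IE_3 is the cost of taking one more electron from the +2 cation: Be²⁺ is the bare [He] core; K²⁺ is already 1 electron into the core; S²⁺ still has 4 valence electrons; B²⁺ still has 1 valence electron; Al²⁺ still has 1 valence electron.
Breaking into a closed-shell core is much more expensive than removing a leftover valence electron — K and Be have the largest IE_3 here.
Valence configurations: S²⁺ [Ne]3s²3p², B²⁺ [He]2s¹, Al²⁺ [Ne]3s¹.
The numbers (kJ/mol): Be 14849, K 4420, S 3357, B 3660, Al 2745.
Hence IE_3: Al < S < B < K < Be.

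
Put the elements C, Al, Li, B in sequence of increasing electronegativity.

Li < Al < B < C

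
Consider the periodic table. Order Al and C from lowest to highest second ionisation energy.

Al < C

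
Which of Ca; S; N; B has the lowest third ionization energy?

S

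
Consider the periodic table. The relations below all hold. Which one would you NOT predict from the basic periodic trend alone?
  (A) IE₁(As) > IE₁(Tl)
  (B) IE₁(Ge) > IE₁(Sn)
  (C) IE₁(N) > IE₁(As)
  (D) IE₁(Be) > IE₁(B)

(D)

The general trend: first ionization energy increases across a period and decreases down a group.
(A) As (period 4, group 15) vs Tl (period 6, group 13): the stated order agrees with the simple trend.
(B) Ge (period 4, group 14) vs Sn (period 5, group 14): the stated order agrees with the simple trend.
(C) N (period 2, group 15) vs As (period 4, group 15): the stated order agrees with the simple trend.
(D) Be (period 2, group 2) vs B (period 2, group 13): the stated order contradicts the simple trend.
The exception is (D): removing B's lone 2p electron is easier than breaking Be's filled 2s².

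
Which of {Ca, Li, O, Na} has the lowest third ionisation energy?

Ca

Consider each +2 ion: Ca²⁺ is the bare [Ar] core; Li²⁺ is already 1 electron into the core; O²⁺ still has 4 valence electrons; Na²⁺ is already 1 electron into the core.
Usually core removal costs more than valence removal, but here the competition is close: a tightly held n=2 valence electron can cost more to remove than an n=3 core electron, so the actual values have to decide it.
Tabulated IE_3 (kJ/mol): Ca 4912, Li 11815, O 5300, Na 6910.
So the third ionization energies run Ca < O < Na < Li.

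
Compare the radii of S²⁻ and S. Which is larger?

S²⁻

Forming S²⁻ adds 2 electrons to S. More electron–electron repulsion in the same shell, with unchanged nuclear charge, lets the cloud expand.
An anion is larger than its parent atom: S²⁻ > S.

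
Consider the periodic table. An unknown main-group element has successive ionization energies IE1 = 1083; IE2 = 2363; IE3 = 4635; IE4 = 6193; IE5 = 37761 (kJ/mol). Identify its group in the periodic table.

Group 14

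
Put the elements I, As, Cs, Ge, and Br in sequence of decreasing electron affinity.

Br > I > Ge > As > Cs

Electron affinity generally becomes more exothermic across a period toward the halogens and less exothermic down a group.
These span different periods and groups, so the two trends combine.
As > Cs: both effects reinforce here, so As is clearly the higher of the two.
Ge > As: this pair runs against the simple trend — see the exception note.
I > Ge: the two effects oppose for this pair; the across-period effect wins (295 vs 119 kJ/mol).
Br > I: Br sits above I in group 17, so the down-group effect alone puts Br higher.
Note the exception: Ge has a higher electron affinity than As, contrary to the simple trend — adding an electron to As's half-filled 4p³ is unfavourable, so Ge (4p²) has the more exothermic EA.
Tabulated electron affinity (kJ/mol): Ge 119, As 78, Br 325, I 295, Cs 46.
So from highest to lowest: Br > I > Ge > As > Cs.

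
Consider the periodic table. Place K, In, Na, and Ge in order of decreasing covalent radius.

Na is in period 3, group 1; K is in period 4, group 1; Ge is in period 4, group 14; In is in period 5, group 13.
Radius decreases left→right (rising Z_eff, same n) and increases top→bottom (higher n).
Here both period and group differ, so the two effects have to be weighed against each other.
In > Ge: relative to Ge, both the across-period and down-group shifts push In's atomic radius up.
Na > In: period and group pull opposite ways; the across-period shift dominates (155 vs 142 pm).
K > Na: K sits below Na in group 1, so the down-group effect alone puts K larger.
For reference (pm): Na 155, K 196, Ge 121, In 142.
So from largest to smallest: K > Na > In > Ge.

K, Na, In, Ge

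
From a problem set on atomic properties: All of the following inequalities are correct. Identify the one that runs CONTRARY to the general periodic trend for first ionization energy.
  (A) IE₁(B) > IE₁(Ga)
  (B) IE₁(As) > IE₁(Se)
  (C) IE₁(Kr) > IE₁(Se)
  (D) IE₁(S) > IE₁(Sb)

(B)

The general trend: first ionization energy increases across a period and decreases down a group.
(A) B (period 2, group 13) vs Ga (period 4, group 13): the stated order agrees with the simple trend.
(B) As (period 4, group 15) vs Se (period 4, group 16): the stated order contradicts the simple trend.
(C) Kr (period 4, group 18) vs Se (period 4, group 16): the stated order agrees with the simple trend.
(D) S (period 3, group 16) vs Sb (period 5, group 15): the stated order agrees with the simple trend.
The exception is (B): Se (4p⁴) ionizes more easily than half-filled As (4p³).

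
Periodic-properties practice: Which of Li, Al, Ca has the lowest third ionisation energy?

Al

After 2 electrons have been removed, what remains? Li²⁺ is already 1 electron into the core; Al²⁺ still has 1 valence electron; Ca²⁺ is the bare [Ar] core.
Core electrons are held far more tightly than valence electrons, so Ca and Li top the IE_3 order.
The numbers (kJ/mol): Li 11815, Al 2745, Ca 4912.
Putting it together, IE_3: Al < Ca < Li.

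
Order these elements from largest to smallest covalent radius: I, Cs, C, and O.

Cs > I > C > O

C is in period 2, group 14; O is in period 2, group 16; I is in period 5, group 17; Cs is in period 6, group 1.
Across a period the added protons contract the valence shell; down a group each new principal shell makes the atom larger.
Here both period and group differ, so the two effects have to be weighed against each other.
C > O: C lies to the left of O in period 2, so the across-period effect alone puts C larger.
I > C: the two effects oppose for this pair; the down-group effect wins (133 vs 75 pm).
Cs > I: both effects reinforce here, so Cs is clearly the larger of the two.
For reference (pm): C 75, O 63, I 133, Cs 232.
So from largest to smallest: Cs > I > C > O.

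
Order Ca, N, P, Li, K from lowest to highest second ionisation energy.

Ca, P, N, K, Li

IE_2 is the cost of taking one more electron from the +1 cation: Ca⁺ still has 1 valence electron; N⁺ still has 4 valence electrons; P⁺ still has 4 valence electrons; Li⁺ is the bare [He] core; K⁺ is the bare [Ar] core.
Breaking into a closed-shell core is much more expensive than removing a leftover valence electron — K and Li have the largest IE_2 here.
Valence configurations: Ca⁺ [Ar]4s¹, N⁺ [He]2s²2p², P⁺ [Ne]3s²3p².
Tabulated IE_2 (kJ/mol): Ca 1145, N 2856, P 1907, Li 7298, K 3052.
Putting it together, IE_2: Ca < P < N < K < Li.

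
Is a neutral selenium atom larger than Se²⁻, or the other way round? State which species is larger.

Se²⁻

Forming Se²⁻ adds 2 electrons to Se. More electron–electron repulsion in the same shell, with unchanged nuclear charge, lets the cloud expand.
An anion is larger than its parent atom: Se²⁻ > Se.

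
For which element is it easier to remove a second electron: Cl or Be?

Be

IE_2 is the cost of taking one more electron from the +1 cation: Cl⁺ still has 6 valence electrons; Be⁺ still has 1 valence electron.
All are still removing valence electrons, so compare the +1 ions as you would atoms: IE_2 generally rises across a period (higher Z_eff) and falls down a group (larger shell), subject to the usual subshell exceptions.
Valence configurations: Cl⁺ [Ne]3s²3p⁴, Be⁺ [He]2s¹.
Approximate IE_2 values (kJ/mol): Cl 2298, Be 1757.
Hence IE_2: Be < Cl.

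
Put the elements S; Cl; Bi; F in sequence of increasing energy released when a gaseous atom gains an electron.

Bi, S, F, Cl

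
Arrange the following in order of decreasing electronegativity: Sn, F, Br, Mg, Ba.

F is in period 2, group 17; Mg is in period 3, group 2; Br is in period 4, group 17; Sn is in period 5, group 14; Ba is in period 6, group 2.
Electronegativity increases across a period and decreases down a group, tracking effective nuclear charge and atomic size.
Here both period and group differ, so the two effects have to be weighed against each other.
Mg > Ba: they share group 2; the group trend gives Mg the larger value.
Sn > Mg: period and group pull opposite ways; the across-period shift dominates (1.96 vs 1.31).
Br > Sn: relative to Sn, both the across-period and down-group shifts push Br's electronegativity up.
F > Br: they share group 17; the group trend gives F the larger value.
Approximate values (Pauling): F 3.98, Mg 1.31, Br 2.96, Sn 1.96, Ba 0.89.
So from highest to lowest: F > Br > Sn > Mg > Ba.

F > Br > Sn > Mg > Ba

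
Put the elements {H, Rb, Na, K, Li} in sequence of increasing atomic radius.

H < Li < Na < K < Rb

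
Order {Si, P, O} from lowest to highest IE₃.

IE_3 is the cost of taking one more electron from the +2 cation: Si²⁺ still has 2 valence electrons; P²⁺ still has 3 valence electrons; O²⁺ still has 4 valence electrons.
All are still removing valence electrons, so compare the +2 ions as you would atoms: IE_3 generally rises across a period (higher Z_eff) and falls down a group (larger shell), subject to the usual subshell exceptions.
Valence configurations: Si²⁺ [Ne]3s², P²⁺ [Ne]3s²3p¹, O²⁺ [He]2s²2p².
P²⁺ loses a lone 3p electron whereas Si²⁺ must break into a filled 3s² pair, so IE_3(Si) > IE_3(P) even though P has the higher nuclear charge.
The numbers (kJ/mol): Si 3232, P 2914, O 5300.
So the third ionization energies run P < Si < O.

P < Si < O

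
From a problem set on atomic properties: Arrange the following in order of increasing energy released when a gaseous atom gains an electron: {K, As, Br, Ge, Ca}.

K is in period 4, group 1; Ca is in period 4, group 2; Ge is in period 4, group 14; As is in period 4, group 15; Br is in period 4, group 17.
EA tends to increase across a period and decrease down a group, though the pattern is less regular than for IE or radius.
All lie in period 4; the across-period trend (electron affinity increases left to right) applies, with the exception below.
Note the exception: K has a higher electron affinity than Ca, contrary to the simple trend — adding an electron to Ca (ns²) has to open a new, higher-energy np subshell, which is unfavourable.
Note the exception: Ge has a higher electron affinity than As, contrary to the simple trend — adding an electron to As's half-filled 4p³ is unfavourable, so Ge (4p²) has the more exothermic EA.
Tabulated electron affinity (kJ/mol): K 48, Ca 2, Ge 119, As 78, Br 325.
So from lowest to highest: Ca < K < As < Ge < Br.

Ca, K, As, Ge, Br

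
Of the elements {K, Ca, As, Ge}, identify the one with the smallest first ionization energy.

K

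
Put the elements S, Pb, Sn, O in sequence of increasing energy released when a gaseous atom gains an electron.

Pb < Sn < O < S

O is in period 2, group 16; S is in period 3, group 16; Sn is in period 5, group 14; Pb is in period 6, group 14.
Electron affinity generally becomes more exothermic across a period toward the halogens and less exothermic down a group.
These span different periods and groups, so the two trends combine.
Sn > Pb: Sn sits above Pb in group 14, so the down-group effect alone puts Sn higher.
O > Sn: both effects reinforce here, so O is clearly the higher of the two.
S > O: this pair runs against the simple trend — see the exception note.
Note the exception: S has a higher electron affinity than O, contrary to the simple trend — the compact 2p subshell of O repels the added electron more than S's larger 3p does.
Tabulated electron affinity (kJ/mol): O 141, S 200, Sn 107, Pb 35.
So from lowest to highest: Pb < Sn < O < S.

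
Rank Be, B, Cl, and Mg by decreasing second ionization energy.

B > Cl > Be > Mg

The second ionization energy removes an electron from the +1 ion. For each element: Be⁺ still has 1 valence electron; B⁺ still has 2 valence electrons; Cl⁺ still has 6 valence electrons; Mg⁺ still has 1 valence electron.
All are still removing valence electrons, so compare the +1 ions as you would atoms: IE_2 generally rises across a period (higher Z_eff) and falls down a group (larger shell), subject to the usual subshell exceptions.
Valence configurations: Be⁺ [He]2s¹, B⁺ [He]2s², Cl⁺ [Ne]3s²3p⁴, Mg⁺ [Ne]3s¹.
Tabulated IE_2 (kJ/mol): Be 1757, B 2427, Cl 2298, Mg 1451.
Putting it together, IE_2: Mg < Be < Cl < B.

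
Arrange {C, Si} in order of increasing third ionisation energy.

The third ionization energy removes an electron from the +2 ion. For each element: C²⁺ still has 2 valence electrons; Si²⁺ still has 2 valence electrons.
All are still removing valence electrons, so compare the +2 ions as you would atoms: IE_3 generally rises across a period (higher Z_eff) and falls down a group (larger shell), subject to the usual subshell exceptions.
Valence configurations: C²⁺ [He]2s², Si²⁺ [Ne]3s².
Tabulated IE_3 (kJ/mol): C 4620, Si 3232.
Putting it together, IE_3: Si < C.

Si < C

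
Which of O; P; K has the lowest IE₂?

Consider each +1 ion: O⁺ still has 5 valence electrons; P⁺ still has 4 valence electrons; K⁺ is the bare [Ar] core.
Usually core removal costs more than valence removal, but here the competition is close: a tightly held n=2 valence electron can cost more to remove than an n=3 core electron, so the actual values have to decide it.
Valence configurations: O⁺ [He]2s²2p³, P⁺ [Ne]3s²3p².
Tabulated IE_2 (kJ/mol): O 3388, P 1907, K 3052.
Hence IE_2: P < K < O.

P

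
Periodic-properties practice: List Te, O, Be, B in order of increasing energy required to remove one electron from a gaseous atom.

Be is in period 2, group 2; B is in period 2, group 13; O is in period 2, group 16; Te is in period 5, group 16.
Across a period the outer electron is held more tightly (higher IE₁); down a group it sits in a higher shell, more shielded, and comes off more easily.
Here both period and group differ, so the two effects have to be weighed against each other.
Te > B: period and group pull opposite ways; the across-period shift dominates (869 vs 801 kJ/mol).
Be > Te: period and group pull opposite ways; the down-group shift dominates (900 vs 869 kJ/mol).
O > Be: O lies to the right of Be in period 2, so the across-period effect alone puts O higher.
Note the exception: Be has a higher first ionization energy than B, contrary to the simple trend — removing B's lone 2p electron is easier than breaking Be's filled 2s².
Tabulated first ionization energy (kJ/mol): Be 900, B 801, O 1314, Te 869.
So from lowest to highest: B < Te < Be < O.

B < Te < Be < O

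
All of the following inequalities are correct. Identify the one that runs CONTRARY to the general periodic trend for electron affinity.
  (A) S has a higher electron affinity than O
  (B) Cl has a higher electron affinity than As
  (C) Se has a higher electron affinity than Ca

(A)

The general trend: electron affinity increases across a period and decreases down a group.
(A) S (period 3, group 16) vs O (period 2, group 16): the stated order contradicts the simple trend.
(B) Cl (period 3, group 17) vs As (period 4, group 15): the stated order agrees with the simple trend.
(C) Se (period 4, group 16) vs Ca (period 4, group 2): the stated order agrees with the simple trend.
The exception is (A): the compact 2p subshell of O repels the added electron more than S's larger 3p does.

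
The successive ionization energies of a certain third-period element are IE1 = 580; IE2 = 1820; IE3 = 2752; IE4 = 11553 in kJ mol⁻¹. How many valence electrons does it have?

3

Look for the largest jump between consecutive ionization energies: IE4/IE3 ≈ 4.2, far larger than any earlier ratio.
That jump marks the point where a core electron is being removed. So the atom has 3 valence electrons.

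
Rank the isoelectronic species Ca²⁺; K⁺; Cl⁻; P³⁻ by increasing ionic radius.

Ca²⁺ < K⁺ < Cl⁻ < P³⁻

All of these have 18 electrons, so size is governed by nuclear charge alone: the more protons, the stronger the pull on the same electron cloud, and the smaller the ion.
Nuclear charges: Ca²⁺ (Z=20), K⁺ (Z=19), Cl⁻ (Z=17), P³⁻ (Z=15).
Smallest to largest: Ca²⁺ < K⁺ < Cl⁻ < P³⁻.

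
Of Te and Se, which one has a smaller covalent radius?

Se

Se is in period 4, group 16; Te is in period 5, group 16.
Across a period the added protons contract the valence shell; down a group each new principal shell makes the atom larger.
All are in group 16, so atomic radius increases down the group.
So Se has the smaller covalent radius (Se < Te).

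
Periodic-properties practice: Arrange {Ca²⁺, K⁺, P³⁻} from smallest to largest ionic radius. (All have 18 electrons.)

Ca²⁺ < K⁺ < P³⁻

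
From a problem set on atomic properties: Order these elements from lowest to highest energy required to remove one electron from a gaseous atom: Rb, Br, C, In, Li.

Rb, Li, In, C, Br

Across a period the outer electron is held more tightly (higher IE₁); down a group it sits in a higher shell, more shielded, and comes off more easily.
Neither a single period nor a single group — weigh both effects.
Li > Rb: Li sits above Rb in group 1, so the down-group effect alone puts Li higher.
In > Li: the two effects oppose for this pair; the across-period effect wins (558 vs 520 kJ/mol).
C > In: relative to In, both the across-period and down-group shifts push C's first ionization energy up.
Br > C: period and group pull opposite ways; the across-period shift dominates (1140 vs 1086 kJ/mol).
Approximate values (kJ/mol): Li 520, C 1086, Br 1140, Rb 403, In 558.
So from lowest to highest: Rb < Li < In < C < Br.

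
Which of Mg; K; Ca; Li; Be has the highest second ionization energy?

IE_2 is the cost of taking one more electron from the +1 cation: Mg⁺ still has 1 valence electron; K⁺ is the bare [Ar] core; Ca⁺ still has 1 valence electron; Li⁺ is the bare [He] core; Be⁺ still has 1 valence electron.
Pulling an electron out of a noble-gas core costs far more than removing a remaining valence electron, so K and Li sit at the high end of IE_2.
Valence configurations: Mg⁺ [Ne]3s¹, Ca⁺ [Ar]4s¹, Be⁺ [He]2s¹.
Approximate IE_2 values (kJ/mol): Mg 1451, K 3052, Ca 1145, Li 7298, Be 1757.
Hence IE_2: Ca < Mg < Be < K < Li.

Li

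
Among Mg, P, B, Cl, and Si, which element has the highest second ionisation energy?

IE_2 is the cost of taking one more electron from the +1 cation: Mg⁺ still has 1 valence electron; P⁺ still has 4 valence electrons; B⁺ still has 2 valence electrons; Cl⁺ still has 6 valence electrons; Si⁺ still has 3 valence electrons.
All are still removing valence electrons, so compare the +1 ions as you would atoms: IE_2 generally rises across a period (higher Z_eff) and falls down a group (larger shell), subject to the usual subshell exceptions.
Valence configurations: Mg⁺ [Ne]3s¹, P⁺ [Ne]3s²3p², B⁺ [He]2s², Cl⁺ [Ne]3s²3p⁴, Si⁺ [Ne]3s²3p¹.
Tabulated IE_2 (kJ/mol): Mg 1451, P 1907, B 2427, Cl 2298, Si 1577.
So the second ionization energies run Mg < Si < P < Cl < B.

B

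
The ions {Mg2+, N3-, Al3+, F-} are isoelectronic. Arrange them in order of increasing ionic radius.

Al3+ < Mg2+ < F- < N3-

All of these have 10 electrons, so size is governed by nuclear charge alone: the more protons, the stronger the pull on the same electron cloud, and the smaller the ion.
Nuclear charges: Al3+ (Z=13), Mg2+ (Z=12), F- (Z=9), N3- (Z=7).
Smallest to largest: Al3+ < Mg2+ < F- < N3-.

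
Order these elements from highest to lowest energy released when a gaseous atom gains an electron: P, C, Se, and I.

C is in period 2, group 14; P is in period 3, group 15; Se is in period 4, group 16; I is in period 5, group 17.
Adding an electron releases more energy for atoms nearer the top right (short of the noble gases).
These sit on a diagonal, where the across-period and down-group effects partly cancel.
C > P: the two effects oppose for this pair; the down-group effect wins (122 vs 72 kJ/mol).
Se > C: the two effects oppose for this pair; the across-period effect wins (195 vs 122 kJ/mol).
I > Se: the two effects oppose for this pair; the across-period effect wins (295 vs 195 kJ/mol).
Tabulated electron affinity (kJ/mol): C 122, P 72, Se 195, I 295.
So from highest to lowest: I > Se > C > P.

I > Se > C > P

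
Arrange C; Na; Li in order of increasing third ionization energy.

C < Na < Li

After 2 electrons have been removed, what remains? C²⁺ still has 2 valence electrons; Na²⁺ is already 1 electron into the core; Li²⁺ is already 1 electron into the core.
Pulling an electron out of a noble-gas core costs far more than removing a remaining valence electron, so Na and Li sit at the high end of IE_3.
Approximate IE_3 values (kJ/mol): C 4620, Na 6910, Li 11815.
Overall IE_3 order: C < Na < Li.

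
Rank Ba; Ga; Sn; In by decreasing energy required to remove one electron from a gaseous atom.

Sn > Ga > In > Ba

Ga is in period 4, group 13; In is in period 5, group 13; Sn is in period 5, group 14; Ba is in period 6, group 2.
Across a period the outer electron is held more tightly (higher IE₁); down a group it sits in a higher shell, more shielded, and comes off more easily.
Here both period and group differ, so the two effects have to be weighed against each other.
In > Ba: relative to Ba, both the across-period and down-group shifts push In's first ionization energy up.
Ga > In: Ga sits above In in group 13, so the down-group effect alone puts Ga higher.
Sn > Ga: period and group pull opposite ways; the across-period shift dominates (709 vs 579 kJ/mol).
Tabulated first ionization energy (kJ/mol): Ga 579, In 558, Sn 709, Ba 503.
So from highest to lowest: Sn > Ga > In > Ba.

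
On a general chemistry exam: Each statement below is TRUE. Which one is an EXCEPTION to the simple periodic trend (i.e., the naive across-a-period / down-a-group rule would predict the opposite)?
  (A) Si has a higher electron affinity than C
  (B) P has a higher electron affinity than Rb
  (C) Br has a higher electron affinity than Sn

The general trend: electron affinity increases across a period and decreases down a group.
(A) Si (period 3, group 14) vs C (period 2, group 14): the stated order contradicts the simple trend.
(B) P (period 3, group 15) vs Rb (period 5, group 1): the stated order agrees with the simple trend.
(C) Br (period 4, group 17) vs Sn (period 5, group 14): the stated order agrees with the simple trend.
The exception is (A): Si's larger, more diffuse 3p orbitals accept an added electron slightly more readily than C's compact 2p.

(A)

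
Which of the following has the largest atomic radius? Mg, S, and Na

Na is in period 3, group 1; Mg is in period 3, group 2; S is in period 3, group 16.
Across a period the added protons contract the valence shell; down a group each new principal shell makes the atom larger.
All lie in period 3, so atomic radius increases right to left.
The largest atomic radius among these belongs to Na.

Na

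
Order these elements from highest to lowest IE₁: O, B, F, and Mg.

IE₁ increases left→right with effective nuclear charge and decreases top→bottom as the valence shell moves farther out.
Neither a single period nor a single group — weigh both effects.
B > Mg: relative to Mg, both the across-period and down-group shifts push B's first ionization energy up.
O > B: O lies to the right of B in period 2, so the across-period effect alone puts O higher.
F > O: both are in period 2; the period trend gives F the larger value.
Approximate values (kJ/mol): B 801, O 1314, F 1681, Mg 738.
So from highest to lowest: F > O > B > Mg.

F > O > B > Mg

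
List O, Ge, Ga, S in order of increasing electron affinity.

Ga, Ge, O, S

O is in period 2, group 16; S is in period 3, group 16; Ga is in period 4, group 13; Ge is in period 4, group 14.
Adding an electron releases more energy for atoms nearer the top right (short of the noble gases).
These span different periods and groups, so the two trends combine.
Ge > Ga: both are in period 4; the period trend gives Ge the larger value.
O > Ge: both effects reinforce here, so O is clearly the higher of the two.
S > O: this pair runs against the simple trend — see the exception note.
Note the exception: S has a higher electron affinity than O, contrary to the simple trend — the compact 2p subshell of O repels the added electron more than S's larger 3p does.
Tabulated electron affinity (kJ/mol): O 141, S 200, Ga 29, Ge 119.
So from lowest to highest: Ga < Ge < O < S.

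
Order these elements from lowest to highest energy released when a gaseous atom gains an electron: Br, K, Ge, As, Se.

EA tends to increase across a period and decrease down a group, though the pattern is less regular than for IE or radius.
All lie in period 4; the across-period trend (electron affinity increases left to right) applies, with the exception below.
Note the exception: Ge has a higher electron affinity than As, contrary to the simple trend — adding an electron to As's half-filled 4p³ is unfavourable, so Ge (4p²) has the more exothermic EA.
For reference (kJ/mol): K 48, Ge 119, As 78, Se 195, Br 325.
So from lowest to highest: K < As < Ge < Se < Br.

K < As < Ge < Se < Br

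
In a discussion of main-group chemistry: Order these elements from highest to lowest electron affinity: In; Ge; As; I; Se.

I > Se > Ge > As > In

Ge is in period 4, group 14; As is in period 4, group 15; Se is in period 4, group 16; In is in period 5, group 13; I is in period 5, group 17.
Electron affinity generally becomes more exothermic across a period toward the halogens and less exothermic down a group.
These span different periods and groups, so the two trends combine.
As > In: relative to In, both the across-period and down-group shifts push As's electron affinity up.
Ge > As: this pair runs against the simple trend — see the exception note.
Se > Ge: Se lies to the right of Ge in period 4, so the across-period effect alone puts Se higher.
I > Se: period and group pull opposite ways; the across-period shift dominates (295 vs 195 kJ/mol).
Note the exception: Ge has a higher electron affinity than As, contrary to the simple trend — adding an electron to As's half-filled 4p³ is unfavourable, so Ge (4p²) has the more exothermic EA.
Tabulated electron affinity (kJ/mol): Ge 119, As 78, Se 195, In 29, I 295.
So from highest to lowest: I > Se > Ge > As > In.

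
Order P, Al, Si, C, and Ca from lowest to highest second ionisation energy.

Ca < Si < Al < P < C

IE_2 is the cost of taking one more electron from the +1 cation: P⁺ still has 4 valence electrons; Al⁺ still has 2 valence electrons; Si⁺ still has 3 valence electrons; C⁺ still has 3 valence electrons; Ca⁺ still has 1 valence electron.
All are still removing valence electrons, so compare the +1 ions as you would atoms: IE_2 generally rises across a period (higher Z_eff) and falls down a group (larger shell), subject to the usual subshell exceptions.
Valence configurations: P⁺ [Ne]3s²3p², Al⁺ [Ne]3s², Si⁺ [Ne]3s²3p¹, C⁺ [He]2s²2p¹, Ca⁺ [Ar]4s¹.
Si⁺ loses a lone 3p electron whereas Al⁺ must break into a filled 3s² pair, so IE_2(Al) > IE_2(Si) even though Si has the higher nuclear charge.
The numbers (kJ/mol): P 1907, Al 1817, Si 1577, C 2353, Ca 1145.
So the second ionization energies run Ca < Si < Al < P < C.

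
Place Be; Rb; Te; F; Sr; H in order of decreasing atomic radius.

Rb > Sr > Te > Be > F > H

H is in period 1, group 1; Be is in period 2, group 2; F is in period 2, group 17; Rb is in period 5, group 1; Sr is in period 5, group 2; Te is in period 5, group 16.
Atomic radius shrinks across a period as nuclear charge pulls the same shell inward, and grows down a group as new shells are added.
These span different periods and groups, so the two trends combine.
F > H: period and group pull opposite ways; the down-group shift dominates (64 vs 32 pm).
Be > F: both are in period 2; the period trend gives Be the larger value.
Te > Be: period and group pull opposite ways; the down-group shift dominates (136 vs 102 pm).
Sr > Te: Sr lies to the left of Te in period 5, so the across-period effect alone puts Sr larger.
Rb > Sr: Rb lies to the left of Sr in period 5, so the across-period effect alone puts Rb larger.
Tabulated atomic radius (pm): H 32, Be 102, F 64, Rb 210, Sr 185, Te 136.
So from largest to smallest: Rb > Sr > Te > Be > F > H.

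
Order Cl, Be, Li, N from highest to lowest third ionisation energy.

IE_3 is the cost of taking one more electron from the +2 cation: Cl²⁺ still has 5 valence electrons; Be²⁺ is the bare [He] core; Li²⁺ is already 1 electron into the core; N²⁺ still has 3 valence electrons.
Breaking into a closed-shell core is much more expensive than removing a leftover valence electron — Li and Be have the largest IE_3 here.
Valence configurations: Cl²⁺ [Ne]3s²3p³, N²⁺ [He]2s²2p¹.
Approximate IE_3 values (kJ/mol): Cl 3822, Be 14849, Li 11815, N 4578.
Putting it together, IE_3: Cl < N < Li < Be.

Be > Li > N > Cl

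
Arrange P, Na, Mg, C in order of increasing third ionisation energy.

Consider each +2 ion: P²⁺ still has 3 valence electrons; Na²⁺ is already 1 electron into the core; Mg²⁺ is the bare [Ne] core; C²⁺ still has 2 valence electrons.
Breaking into a closed-shell core is much more expensive than removing a leftover valence electron — Na and Mg have the largest IE_3 here.
Valence configurations: P²⁺ [Ne]3s²3p¹, C²⁺ [He]2s².
The numbers (kJ/mol): P 2914, Na 6910, Mg 7733, C 4620.
Putting it together, IE_3: P < C < Na < Mg.

P < C < Na < Mg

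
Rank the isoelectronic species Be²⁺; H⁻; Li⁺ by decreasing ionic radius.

All of these have 2 electrons, so size is governed by nuclear charge alone: the more protons, the stronger the pull on the same electron cloud, and the smaller the ion.
Nuclear charges: Be²⁺ (Z=4), Li⁺ (Z=3), H⁻ (Z=1).
Largest to smallest: H⁻ > Li⁺ > Be²⁺.

H⁻, Li⁺, Be²⁺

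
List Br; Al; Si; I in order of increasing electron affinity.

Al < Si < I < Br

Al is in period 3, group 13; Si is in period 3, group 14; Br is in period 4, group 17; I is in period 5, group 17.
EA tends to increase across a period and decrease down a group, though the pattern is less regular than for IE or radius.
Here both period and group differ, so the two effects have to be weighed against each other.
Si > Al: both are in period 3; the period trend gives Si the larger value.
I > Si: the two effects oppose for this pair; the across-period effect wins (295 vs 134 kJ/mol).
Br > I: Br sits above I in group 17, so the down-group effect alone puts Br higher.
Approximate values (kJ/mol): Al 42, Si 134, Br 325, I 295.
So from lowest to highest: Al < Si < I < Br.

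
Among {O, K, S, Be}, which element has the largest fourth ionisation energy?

IE_4 is the cost of taking one more electron from the +3 cation: O³⁺ still has 3 valence electrons; K³⁺ is already 2 electrons into the core; S³⁺ still has 3 valence electrons; Be³⁺ is already 1 electron into the core.
Usually core removal costs more than valence removal, but here the competition is close: a tightly held n=2 valence electron can cost more to remove than an n=3 core electron, so the actual values have to decide it.
Valence configurations: O³⁺ [He]2s²2p¹, S³⁺ [Ne]3s²3p¹.
Tabulated IE_4 (kJ/mol): O 7469, K 5877, S 4556, Be 21007.
So the fourth ionization energies run S < K < O < Be.

Be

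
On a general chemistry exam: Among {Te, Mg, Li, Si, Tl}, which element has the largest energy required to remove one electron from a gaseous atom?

Te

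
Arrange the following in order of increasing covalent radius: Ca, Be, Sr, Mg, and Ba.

Be, Mg, Ca, Sr, Ba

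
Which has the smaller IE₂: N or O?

After 1 electron has been removed, what remains? N⁺ still has 4 valence electrons; O⁺ still has 5 valence electrons.
All are still removing valence electrons, so compare the +1 ions as you would atoms: IE_2 generally rises across a period (higher Z_eff) and falls down a group (larger shell), subject to the usual subshell exceptions.
Valence configurations: N⁺ [He]2s²2p², O⁺ [He]2s²2p³.
Tabulated IE_2 (kJ/mol): N 2856, O 3388.
So the second ionization energies run N < O.

N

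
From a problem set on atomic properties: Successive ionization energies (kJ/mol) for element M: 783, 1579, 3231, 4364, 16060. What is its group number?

Look for the largest jump between consecutive ionization energies: IE5/IE4 ≈ 3.7, far larger than any earlier ratio.
That jump marks the point where a core electron is being removed. So the atom has 4 valence electrons.
A main-group element with 4 valence electrons is in group 14.

Group 14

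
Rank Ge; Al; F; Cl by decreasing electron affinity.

Cl > F > Ge > Al

F is in period 2, group 17; Al is in period 3, group 13; Cl is in period 3, group 17; Ge is in period 4, group 14.
Adding an electron releases more energy for atoms nearer the top right (short of the noble gases).
These span different periods and groups, so the two trends combine.
Ge > Al: period and group pull opposite ways; the across-period shift dominates (119 vs 42 kJ/mol).
F > Ge: relative to Ge, both the across-period and down-group shifts push F's electron affinity up.
Cl > F: this pair runs against the simple trend — see the exception note.
Note the exception: Cl has a higher electron affinity than F, contrary to the simple trend — F's small 2p subshell makes the incoming electron feel strong e⁻–e⁻ repulsion, so Cl actually releases more energy on gaining an electron.
For reference (kJ/mol): F 328, Al 42, Cl 349, Ge 119.
So from highest to lowest: Cl > F > Ge > Al.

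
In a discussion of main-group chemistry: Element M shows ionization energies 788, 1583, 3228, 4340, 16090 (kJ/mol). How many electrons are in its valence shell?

Look for the largest jump between consecutive ionization energies: IE5/IE4 ≈ 3.7, far larger than any earlier ratio.
That jump marks the point where a core electron is being removed. So the atom has 4 valence electrons.

4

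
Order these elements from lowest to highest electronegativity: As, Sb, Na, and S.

Na, Sb, As, S

Na is in period 3, group 1; S is in period 3, group 16; As is in period 4, group 15; Sb is in period 5, group 15.
Atoms toward the upper right of the periodic table pull bonding electrons most strongly.
These span different periods and groups, so the two trends combine.
Sb > Na: the two effects oppose for this pair; the across-period effect wins (2.05 vs 0.93).
As > Sb: they share group 15; the group trend gives As the larger value.
S > As: relative to As, both the across-period and down-group shifts push S's electronegativity up.
For reference (Pauling): Na 0.93, S 2.58, As 2.18, Sb 2.05.
So from lowest to highest: Na < Sb < As < S.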